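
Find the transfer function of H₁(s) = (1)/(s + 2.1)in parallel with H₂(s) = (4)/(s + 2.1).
Parallel: H = H₁ + H₂ = (n₁·d₂ + n₂·d₁)/(d₁·d₂).
n₁·d₂ = s + 2.1. n₂·d₁ = 4*s + 8.4. Sum = 5*s + 10.5. d₁·d₂ = s^2 + 4.2*s + 4.41.
H(s) = (5*s + 10.5)/(s^2 + 4.2*s + 4.41)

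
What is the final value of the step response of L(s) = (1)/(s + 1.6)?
FVT: lim_{t→∞} y(t) = lim_{s→0} s*Y(s) where Y(s) = L(s)/s.
= lim_{s→0} L(s) = L(0) = num(0)/den(0) = 1/1.6 = 0.625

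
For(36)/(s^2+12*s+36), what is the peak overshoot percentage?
Standard form: ωn²/(s²+2ζωn·s+ωn²) → ωn = 6, ζ = 1.
ζ ≥ 1, so the response is non-oscillatory: peak overshoot = 0%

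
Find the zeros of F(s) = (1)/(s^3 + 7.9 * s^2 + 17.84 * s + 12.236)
Numerator is a nonzero constant (1) → Zeros: none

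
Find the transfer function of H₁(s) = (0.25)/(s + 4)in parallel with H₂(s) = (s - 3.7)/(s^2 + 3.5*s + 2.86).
Parallel: H = H₁ + H₂ = (n₁·d₂ + n₂·d₁)/(d₁·d₂).
n₁·d₂ = 0.25*s^2 + 0.875*s + 0.715. n₂·d₁ = s^2 + 0.3*s - 14.8. Sum = 1.25*s^2 + 1.175*s - 14.085. d₁·d₂ = s^3 + 7.5*s^2 + 16.86*s + 11.44.
H(s) = (1.25*s^2 + 1.175*s - 14.085)/(s^3 + 7.5*s^2 + 16.86*s + 11.44)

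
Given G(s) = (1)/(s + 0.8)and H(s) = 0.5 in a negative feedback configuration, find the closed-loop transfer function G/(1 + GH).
Closed-loop T = G/(1+GH).
Numerator: G_num * H_den = 1.
Denominator: G_den * H_den + G_num * H_num = (s + 0.8) + (0.5) = s + 1.3.
T(s) = (1)/(s + 1.3)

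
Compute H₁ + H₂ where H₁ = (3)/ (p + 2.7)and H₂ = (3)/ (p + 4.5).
Parallel: H = H₁ + H₂ = (n₁·d₂ + n₂·d₁)/(d₁·d₂).
n₁·d₂ = 3*p + 13.5. n₂·d₁ = 3*p + 8.1. Sum = 6*p + 21.6. d₁·d₂ = p^2 + 7.2*p + 12.15.
H(p) = (6*p + 21.6)/(p^2 + 7.2*p + 12.15)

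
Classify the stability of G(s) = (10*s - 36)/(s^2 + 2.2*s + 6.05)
Denominator: s^2 + 2.2*s + 6.05. Poles: -1.1 + 2.2j, -1.1 - 2.2j. Stable (all poles in LHP)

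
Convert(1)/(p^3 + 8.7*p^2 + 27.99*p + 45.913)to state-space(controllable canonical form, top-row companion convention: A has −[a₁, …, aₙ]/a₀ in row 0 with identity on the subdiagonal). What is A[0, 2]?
Reachable canonical form for den = p^3 + 8.7*p^2 + 27.99*p + 45.913: top row of A = -[a₁,a₂,...,aₙ]/a₀, ones on the subdiagonal, zeros elsewhere.
A = [[-8.7, -27.99, -45.913], [1, 0, 0], [0, 1, 0]].
A[0,2] = -45.913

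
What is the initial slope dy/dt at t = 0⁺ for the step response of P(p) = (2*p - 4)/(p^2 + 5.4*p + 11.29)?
IVT: y'(0⁺) = lim_{p→∞} p²·Y(p) = lim_{p→∞} p·P(p).
deg(num) = 1, deg(den) = 2, relative degree = 1, so p·P(p) → (leading num)/(leading den) = 2/1 = 2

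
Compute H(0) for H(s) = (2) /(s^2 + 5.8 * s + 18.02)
DC gain = H(0) = num(0)/den(0) = 2/18.02 = 0.111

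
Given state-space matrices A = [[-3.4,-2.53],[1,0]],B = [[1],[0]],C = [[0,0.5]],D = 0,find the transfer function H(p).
H(p) = C(pI - A)⁻¹B + D.
Characteristic polynomial det(pI - A) = p^2 + 3.4*p + 2.53.
Numerator from C·adj(pI-A)·B + D·det(pI-A) = 0.5.
H(p) = (0.5)/(p^2 + 3.4*p + 2.53)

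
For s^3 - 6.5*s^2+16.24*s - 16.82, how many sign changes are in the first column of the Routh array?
Routh array:
s^3: [1, 16.24]; s^2: [-6.5, -16.82]; s^1: [13.6523]; s^0: [-16.82]
First column: [1, -6.5, 13.6523, -16.82]. Sign changes = 3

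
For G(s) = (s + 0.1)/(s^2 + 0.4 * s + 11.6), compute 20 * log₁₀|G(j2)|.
Substitute s = j*2: G(j2) = 0.040411 + 0.258904j.
|G(j2)| = sqrt(Re² + Im²) = 0.262.
20*log₁₀(0.262) = -11.63 dB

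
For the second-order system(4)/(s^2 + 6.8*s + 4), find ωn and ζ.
Standard form: ωn²/(s²+2ζωn·s+ωn²).
const=4=ωn² → ωn=2, s coeff=6.8=2ζωn → ζ=1.7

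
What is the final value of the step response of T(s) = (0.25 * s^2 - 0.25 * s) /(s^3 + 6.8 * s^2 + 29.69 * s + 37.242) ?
FVT: lim_{t→∞} y(t) = lim_{s→0} s*Y(s) where Y(s) = T(s)/s.
= lim_{s→0} T(s) = T(0) = num(0)/den(0) = 0/37.242 = 0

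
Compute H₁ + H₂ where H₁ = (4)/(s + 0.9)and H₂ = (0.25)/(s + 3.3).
Parallel: H = H₁ + H₂ = (n₁·d₂ + n₂·d₁)/(d₁·d₂).
n₁·d₂ = 4*s + 13.2. n₂·d₁ = 0.25*s + 0.225. Sum = 4.25*s + 13.425. d₁·d₂ = s^2 + 4.2*s + 2.97.
H(s) = (4.25*s + 13.425)/(s^2 + 4.2*s + 2.97)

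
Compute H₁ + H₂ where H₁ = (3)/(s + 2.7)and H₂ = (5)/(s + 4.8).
Parallel: H = H₁ + H₂ = (n₁·d₂ + n₂·d₁)/(d₁·d₂).
n₁·d₂ = 3*s + 14.4. n₂·d₁ = 5*s + 13.5. Sum = 8*s + 27.9. d₁·d₂ = s^2 + 7.5*s + 12.96.
H(s) = (8*s + 27.9)/(s^2 + 7.5*s + 12.96)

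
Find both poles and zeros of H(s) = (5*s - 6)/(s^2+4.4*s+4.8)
Set denominator = 0: s^2 + 4.4*s + 4.8 = (s + 2)(s + 2.4) = 0 → Poles: -2, -2.4
Set numerator = 0: 5*s - 6 = 0 → Zeros: 1.2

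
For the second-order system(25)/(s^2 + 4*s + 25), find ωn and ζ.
Standard form: ωn²/(s²+2ζωn·s+ωn²).
const=25=ωn² → ωn=5, s coeff=4=2ζωn → ζ=0.4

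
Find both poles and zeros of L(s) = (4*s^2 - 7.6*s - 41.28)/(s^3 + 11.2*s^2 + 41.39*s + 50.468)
Set denominator = 0: s^3 + 11.2*s^2 + 41.39*s + 50.468 = (s + 4.4)(s + 3.7)(s + 3.1) = 0 → Poles: -3.1, -3.7, -4.4
Set numerator = 0: 4*s^2 - 7.6*s - 41.28 = 4*(s + 2.4)(s - 4.3) = 0 → Zeros: -2.4, 4.3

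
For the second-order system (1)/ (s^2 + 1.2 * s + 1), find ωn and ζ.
Standard form: ωn²/(s²+2ζωn·s+ωn²).
const=1=ωn² → ωn=1, s coeff=1.2=2ζωn → ζ=0.6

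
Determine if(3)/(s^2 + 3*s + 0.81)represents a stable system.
Denominator: s^2 + 3*s + 0.81 = (s + 0.3)(s + 2.7). Poles: -0.3, -2.7. All Re(p)<0: Yes (stable)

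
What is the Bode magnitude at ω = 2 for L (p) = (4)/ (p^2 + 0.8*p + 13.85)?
Substitute p = j*2: L(j2) = 0.395652 - 0.0642683j.
|L(j2)| = sqrt(Re² + Im²) = 0.4008.
20*log₁₀(0.4008) = -7.94 dB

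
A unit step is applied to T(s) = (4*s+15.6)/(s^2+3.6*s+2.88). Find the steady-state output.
FVT: lim_{t→∞} y(t) = lim_{s→0} s*Y(s) where Y(s) = T(s)/s.
= lim_{s→0} T(s) = T(0) = num(0)/den(0) = 15.6/2.88 = 5.417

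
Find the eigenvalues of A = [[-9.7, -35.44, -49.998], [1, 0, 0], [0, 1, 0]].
Eigenvalues solve det(λI - A) = 0.
Characteristic polynomial: λ^3 + 9.7*λ^2 + 35.44*λ + 49.998 = 0.
Factor: (λ + 3.9)(λ^2 + 5.8*λ + 12.82) = 0.
Roots: -2.9 + 2.1j, -2.9 - 2.1j, -3.9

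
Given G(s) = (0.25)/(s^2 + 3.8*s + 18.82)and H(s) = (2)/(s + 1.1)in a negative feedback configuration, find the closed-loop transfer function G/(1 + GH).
Closed-loop T = G/(1+GH).
Numerator: G_num * H_den = 0.25*s + 0.275.
Denominator: G_den * H_den + G_num * H_num = (s^3 + 4.9*s^2 + 23*s + 20.702) + (0.5) = s^3 + 4.9*s^2 + 23*s + 21.202.
T(s) = (0.25*s + 0.275)/(s^3 + 4.9*s^2 + 23*s + 21.202)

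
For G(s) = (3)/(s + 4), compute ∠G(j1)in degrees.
Substitute s = j*1: G(j1) = 0.705882 - 0.176471j.
∠G(j1) = atan2(Im, Re) = atan2(-0.176471, 0.705882) = -14.04°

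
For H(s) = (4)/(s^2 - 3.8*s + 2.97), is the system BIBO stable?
Denominator: s^2 - 3.8*s + 2.97 = (s - 2.7)(s - 1.1). Poles: 1.1, 2.7. All Re(p)<0: No (unstable)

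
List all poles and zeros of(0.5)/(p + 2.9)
Set denominator = 0: p + 2.9 = 0 → Poles: -2.9
Numerator is a nonzero constant (0.5) → Zeros: none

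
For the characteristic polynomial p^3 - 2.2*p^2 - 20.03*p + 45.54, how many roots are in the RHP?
p^3 - 2.2*p^2 - 20.03*p + 45.54 = (p - 4.4)(p - 2.3)(p + 4.5). Poles: -4.5, 2.3, 4.4. RHP poles (Re>0): 2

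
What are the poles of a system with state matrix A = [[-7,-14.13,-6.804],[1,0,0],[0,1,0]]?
Eigenvalues solve det(λI - A) = 0.
Characteristic polynomial: λ^3 + 7*λ^2 + 14.13*λ + 6.804 = 0.
Factor: (λ + 3.6)(λ + 0.7)(λ + 2.7) = 0.
Roots: -0.7, -2.7, -3.6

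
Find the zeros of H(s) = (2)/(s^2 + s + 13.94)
Numerator is a nonzero constant (2) → Zeros: none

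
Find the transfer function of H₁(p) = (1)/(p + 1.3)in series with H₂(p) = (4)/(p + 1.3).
Series: H = H₁ · H₂ = (n₁·n₂)/(d₁·d₂).
Num: n₁·n₂ = 4. Den: d₁·d₂ = p^2 + 2.6*p + 1.69.
H(p) = (4)/(p^2 + 2.6*p + 1.69)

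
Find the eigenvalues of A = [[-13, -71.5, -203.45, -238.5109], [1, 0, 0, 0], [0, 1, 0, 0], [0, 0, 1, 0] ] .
Eigenvalues solve det(λI - A) = 0.
Characteristic polynomial: λ^4 + 13*λ^3 + 71.5*λ^2 + 203.45*λ + 238.5109 = 0.
Factor: (λ + 3.1)(λ + 4.7)(λ^2 + 5.2*λ + 16.37) = 0.
Roots: -2.6 + 3.1j, -2.6 - 3.1j, -3.1, -4.7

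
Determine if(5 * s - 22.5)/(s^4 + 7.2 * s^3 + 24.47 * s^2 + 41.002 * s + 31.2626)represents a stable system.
Denominator: s^4 + 7.2*s^3 + 24.47*s^2 + 41.002*s + 31.2626 = (s^2 + 3.8*s + 7.22)(s^2 + 3.4*s + 4.33). Poles: -1.7 + 1.2j, -1.7 - 1.2j, -1.9 + 1.9j, -1.9 - 1.9j. All Re(p)<0: Yes (stable)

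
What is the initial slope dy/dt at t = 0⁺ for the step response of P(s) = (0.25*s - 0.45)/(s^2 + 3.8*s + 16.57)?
IVT: y'(0⁺) = lim_{s→∞} s²·Y(s) = lim_{s→∞} s·P(s).
deg(num) = 1, deg(den) = 2, relative degree = 1, so s·P(s) → (leading num)/(leading den) = 0.25/1 = 0.25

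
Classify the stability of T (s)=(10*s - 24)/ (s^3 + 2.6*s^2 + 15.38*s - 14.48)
Denominator: s^3 + 2.6*s^2 + 15.38*s - 14.48 = (s - 0.8)(s^2 + 3.4*s + 18.1). Poles: -1.7 + 3.9j, -1.7 - 3.9j, 0.8. Unstable (1 pole(s) in RHP)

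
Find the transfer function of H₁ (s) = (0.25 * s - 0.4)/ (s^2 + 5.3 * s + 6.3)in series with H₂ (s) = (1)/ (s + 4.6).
Series: H = H₁ · H₂ = (n₁·n₂)/(d₁·d₂).
Num: n₁·n₂ = 0.25*s - 0.4. Den: d₁·d₂ = s^3 + 9.9*s^2 + 30.68*s + 28.98.
H(s) = (0.25*s - 0.4)/(s^3 + 9.9*s^2 + 30.68*s + 28.98)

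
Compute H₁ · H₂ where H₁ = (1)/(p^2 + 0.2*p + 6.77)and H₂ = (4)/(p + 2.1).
Series: H = H₁ · H₂ = (n₁·n₂)/(d₁·d₂).
Num: n₁·n₂ = 4. Den: d₁·d₂ = p^3 + 2.3*p^2 + 7.19*p + 14.217.
H(p) = (4)/(p^3 + 2.3*p^2 + 7.19*p + 14.217)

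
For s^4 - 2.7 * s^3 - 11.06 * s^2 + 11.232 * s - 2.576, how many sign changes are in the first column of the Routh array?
Routh array:
s^4: [1, -11.06, -2.576]; s^3: [-2.7, 11.232]; s^2: [-6.9, -2.576]; s^1: [12.24]; s^0: [-2.576]
First column: [1, -2.7, -6.9, 12.24, -2.576]. Sign changes = 3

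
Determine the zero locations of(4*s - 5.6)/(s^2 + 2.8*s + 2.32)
Set numerator = 0: 4*s - 5.6 = 0 → Zeros: 1.4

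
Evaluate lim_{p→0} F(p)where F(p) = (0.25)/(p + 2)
DC gain = F(0) = num(0)/den(0) = 0.25/2 = 0.125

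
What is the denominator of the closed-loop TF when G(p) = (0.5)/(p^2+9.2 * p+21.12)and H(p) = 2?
Characteristic poly = G_den * H_den + G_num * H_num = (p^2 + 9.2*p + 21.12) + (1) = p^2 + 9.2*p + 22.12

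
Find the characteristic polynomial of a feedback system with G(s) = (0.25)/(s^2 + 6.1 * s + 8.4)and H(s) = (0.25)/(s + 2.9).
Characteristic poly = G_den * H_den + G_num * H_num = (s^3 + 9*s^2 + 26.09*s + 24.36) + (0.0625) = s^3 + 9*s^2 + 26.09*s + 24.4225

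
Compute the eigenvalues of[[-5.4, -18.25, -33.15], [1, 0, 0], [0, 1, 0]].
Eigenvalues solve det(λI - A) = 0.
Characteristic polynomial: λ^3 + 5.4*λ^2 + 18.25*λ + 33.15 = 0.
Factor: (λ + 3)(λ^2 + 2.4*λ + 11.05) = 0.
Roots: -1.2 + 3.1j, -1.2 - 3.1j, -3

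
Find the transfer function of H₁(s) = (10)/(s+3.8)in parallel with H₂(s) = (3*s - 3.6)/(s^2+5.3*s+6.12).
Parallel: H = H₁ + H₂ = (n₁·d₂ + n₂·d₁)/(d₁·d₂).
n₁·d₂ = 10*s^2 + 53*s + 61.2. n₂·d₁ = 3*s^2 + 7.8*s - 13.68. Sum = 13*s^2 + 60.8*s + 47.52. d₁·d₂ = s^3 + 9.1*s^2 + 26.26*s + 23.256.
H(s) = (13*s^2 + 60.8*s + 47.52)/(s^3 + 9.1*s^2 + 26.26*s + 23.256)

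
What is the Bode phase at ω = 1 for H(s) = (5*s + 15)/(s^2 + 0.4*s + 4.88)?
Substitute s = j*1: H(j1) = 3.95678 + 0.880745j.
∠H(j1) = atan2(Im, Re) = atan2(0.880745, 3.95678) = 12.55°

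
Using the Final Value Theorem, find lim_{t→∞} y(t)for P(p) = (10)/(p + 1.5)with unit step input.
FVT: lim_{t→∞} y(t) = lim_{p→0} p*Y(p) where Y(p) = P(p)/p.
= lim_{p→0} P(p) = P(0) = num(0)/den(0) = 10/1.5 = 6.667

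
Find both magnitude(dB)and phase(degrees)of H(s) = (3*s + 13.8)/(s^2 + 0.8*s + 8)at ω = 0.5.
Substitute s = j*0.5: H(j0.5) = 1.78588 + 0.101374j.
|H| = 20*log₁₀(sqrt(Re²+Im²)) = 5.05 dB.
∠H = atan2(Im, Re) = 3.25°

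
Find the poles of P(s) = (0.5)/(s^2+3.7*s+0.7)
Set denominator = 0: s^2 + 3.7*s + 0.7 = (s + 3.5)(s + 0.2) = 0 → Poles: -0.2, -3.5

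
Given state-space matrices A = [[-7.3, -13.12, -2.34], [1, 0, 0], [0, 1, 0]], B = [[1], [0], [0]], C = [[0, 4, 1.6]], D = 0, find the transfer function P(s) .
P(s) = C(sI - A)⁻¹B + D.
Characteristic polynomial det(sI - A) = s^3 + 7.3*s^2 + 13.12*s + 2.34.
Numerator from C·adj(sI-A)·B + D·det(sI-A) = 4*s + 1.6.
P(s) = (4*s + 1.6)/(s^3 + 7.3*s^2 + 13.12*s + 2.34)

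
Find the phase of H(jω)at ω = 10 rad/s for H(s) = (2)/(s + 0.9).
Substitute s = j*10: H(j10) = 0.0178554 - 0.198393j.
∠H(j10) = atan2(Im, Re) = atan2(-0.198393, 0.0178554) = -84.86°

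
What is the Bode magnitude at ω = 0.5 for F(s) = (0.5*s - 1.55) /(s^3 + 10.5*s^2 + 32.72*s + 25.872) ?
Substitute s = j*0.5: F(j0.5) = -0.0397689 + 0.0385274j.
|F(j0.5)| = sqrt(Re² + Im²) = 0.05537.
20*log₁₀(0.05537) = -25.13 dB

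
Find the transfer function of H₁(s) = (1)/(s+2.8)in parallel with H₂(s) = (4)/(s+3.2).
Parallel: H = H₁ + H₂ = (n₁·d₂ + n₂·d₁)/(d₁·d₂).
n₁·d₂ = s + 3.2. n₂·d₁ = 4*s + 11.2. Sum = 5*s + 14.4. d₁·d₂ = s^2 + 6*s + 8.96.
H(s) = (5*s + 14.4)/(s^2 + 6*s + 8.96)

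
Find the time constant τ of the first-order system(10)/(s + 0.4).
First-order system: τ = -1/pole. Pole = -0.4. τ = -1/(-0.4) = 2.5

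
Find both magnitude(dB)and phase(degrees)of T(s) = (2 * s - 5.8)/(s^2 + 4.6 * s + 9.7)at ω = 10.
Substitute s = j*10: T(j10) = 0.140577 - 0.149872j.
|T| = 20*log₁₀(sqrt(Re²+Im²)) = -13.74 dB.
∠T = atan2(Im, Re) = -46.83°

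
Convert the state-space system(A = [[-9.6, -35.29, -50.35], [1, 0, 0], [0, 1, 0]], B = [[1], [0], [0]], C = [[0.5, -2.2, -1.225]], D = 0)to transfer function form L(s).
L(s) = C(sI - A)⁻¹B + D.
Characteristic polynomial det(sI - A) = s^3 + 9.6*s^2 + 35.29*s + 50.35.
Numerator from C·adj(sI-A)·B + D·det(sI-A) = 0.5*s^2 - 2.2*s - 1.225.
L(s) = (0.5*s^2 - 2.2*s - 1.225)/(s^3 + 9.6*s^2 + 35.29*s + 50.35)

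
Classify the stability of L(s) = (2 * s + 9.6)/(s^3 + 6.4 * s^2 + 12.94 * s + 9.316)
Denominator: s^3 + 6.4*s^2 + 12.94*s + 9.316 = (s + 3.4)(s^2 + 3*s + 2.74). Poles: -1.5 + 0.7j, -1.5 - 0.7j, -3.4. Stable (all poles in LHP)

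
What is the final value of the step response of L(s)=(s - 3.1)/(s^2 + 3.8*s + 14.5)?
FVT: lim_{t→∞} y(t) = lim_{s→0} s*Y(s) where Y(s) = L(s)/s.
= lim_{s→0} L(s) = L(0) = num(0)/den(0) = -3.1/14.5 = -0.2138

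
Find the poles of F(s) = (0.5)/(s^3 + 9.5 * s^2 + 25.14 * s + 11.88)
Set denominator = 0: s^3 + 9.5*s^2 + 25.14*s + 11.88 = (s + 0.6)(s + 4.4)(s + 4.5) = 0 → Poles: -0.6, -4.4, -4.5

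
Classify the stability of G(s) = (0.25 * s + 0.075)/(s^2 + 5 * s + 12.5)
Denominator: s^2 + 5*s + 12.5. Poles: -2.5 + 2.5j, -2.5 - 2.5j. Stable (all poles in LHP)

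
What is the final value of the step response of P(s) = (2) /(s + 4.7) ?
FVT: lim_{t→∞} y(t) = lim_{s→0} s*Y(s) where Y(s) = P(s)/s.
= lim_{s→0} P(s) = P(0) = num(0)/den(0) = 2/4.7 = 0.4255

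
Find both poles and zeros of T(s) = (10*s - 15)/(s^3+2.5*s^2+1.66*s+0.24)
Set denominator = 0: s^3 + 2.5*s^2 + 1.66*s + 0.24 = (s + 0.8)(s + 1.5)(s + 0.2) = 0 → Poles: -0.2, -0.8, -1.5
Set numerator = 0: 10*s - 15 = 0 → Zeros: 1.5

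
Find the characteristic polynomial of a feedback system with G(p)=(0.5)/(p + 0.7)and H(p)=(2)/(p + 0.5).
Characteristic poly = G_den * H_den + G_num * H_num = (p^2 + 1.2*p + 0.35) + (1) = p^2 + 1.2*p + 1.35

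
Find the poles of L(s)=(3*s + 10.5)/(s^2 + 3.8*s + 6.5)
Set denominator = 0: s^2 + 3.8*s + 6.5 = 0 → Poles: -1.9 + 1.7j, -1.9 - 1.7j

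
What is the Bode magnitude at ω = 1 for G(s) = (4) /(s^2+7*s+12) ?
Substitute s = j*1: G(j1) = 0.258824 - 0.164706j.
|G(j1)| = sqrt(Re² + Im²) = 0.3068.
20*log₁₀(0.3068) = -10.26 dB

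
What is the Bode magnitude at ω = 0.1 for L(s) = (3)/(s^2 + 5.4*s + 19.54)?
Substitute s = j*0.1: L(j0.1) = 0.153492 - 0.00424403j.
|L(j0.1)| = sqrt(Re² + Im²) = 0.1536.
20*log₁₀(0.1536) = -16.27 dB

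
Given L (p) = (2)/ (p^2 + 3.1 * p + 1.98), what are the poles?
Set denominator = 0: p^2 + 3.1*p + 1.98 = (p + 0.9)(p + 2.2) = 0 → Poles: -0.9, -2.2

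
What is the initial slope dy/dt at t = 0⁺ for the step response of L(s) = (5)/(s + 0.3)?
IVT: y'(0⁺) = lim_{s→∞} s²·Y(s) = lim_{s→∞} s·L(s).
deg(num) = 0, deg(den) = 1, relative degree = 1, so s·L(s) → (leading num)/(leading den) = 5/1 = 5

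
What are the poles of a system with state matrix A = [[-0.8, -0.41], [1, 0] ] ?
Eigenvalues solve det(λI - A) = 0.
Characteristic polynomial: λ^2 + 0.8*λ + 0.41 = 0.
Roots: -0.4 + 0.5j, -0.4 - 0.5j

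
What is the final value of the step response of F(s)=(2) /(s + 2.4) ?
FVT: lim_{t→∞} y(t) = lim_{s→0} s*Y(s) where Y(s) = F(s)/s.
= lim_{s→0} F(s) = F(0) = num(0)/den(0) = 2/2.4 = 0.8333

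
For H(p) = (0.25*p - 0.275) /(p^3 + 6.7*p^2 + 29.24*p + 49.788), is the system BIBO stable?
Denominator: p^3 + 6.7*p^2 + 29.24*p + 49.788 = (p + 2.7)(p^2 + 4*p + 18.44). Poles: -2 + 3.8j, -2 - 3.8j, -2.7. All Re(p)<0: Yes (stable)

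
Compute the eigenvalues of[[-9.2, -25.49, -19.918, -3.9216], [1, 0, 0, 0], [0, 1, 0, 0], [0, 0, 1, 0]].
Eigenvalues solve det(λI - A) = 0.
Characteristic polynomial: λ^4 + 9.2*λ^3 + 25.49*λ^2 + 19.918*λ + 3.9216 = 0.
Factor: (λ + 0.8)(λ + 4.3)(λ + 3.8)(λ + 0.3) = 0.
Roots: -0.3, -0.8, -3.8, -4.3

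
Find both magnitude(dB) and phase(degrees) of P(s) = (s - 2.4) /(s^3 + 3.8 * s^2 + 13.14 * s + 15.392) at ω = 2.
Substitute s = j*2: P(j2) = 0.108018 + 0.132426j.
|P| = 20*log₁₀(sqrt(Re²+Im²)) = -15.35 dB.
∠P = atan2(Im, Re) = 50.80°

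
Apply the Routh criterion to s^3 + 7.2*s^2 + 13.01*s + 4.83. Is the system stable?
Routh array:
s^3: [1, 13.01]; s^2: [7.2, 4.83]; s^1: [12.3392]; s^0: [4.83]
First column: [1, 7.2, 12.3392, 4.83]. Sign changes = 0.
Yes, stable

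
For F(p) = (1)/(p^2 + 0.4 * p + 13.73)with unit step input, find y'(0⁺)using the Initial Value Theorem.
IVT: y'(0⁺) = lim_{p→∞} p²·Y(p) = lim_{p→∞} p·F(p).
deg(num) = 0, deg(den) = 2, relative degree = 2 ≥ 2, so p·F(p) → 0. Initial slope = 0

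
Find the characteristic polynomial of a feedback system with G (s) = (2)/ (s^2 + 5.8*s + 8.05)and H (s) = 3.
Characteristic poly = G_den * H_den + G_num * H_num = (s^2 + 5.8*s + 8.05) + (6) = s^2 + 5.8*s + 14.05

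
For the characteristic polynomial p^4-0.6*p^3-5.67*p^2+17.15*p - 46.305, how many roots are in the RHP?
p^4 - 0.6*p^3 - 5.67*p^2 + 17.15*p - 46.305 = (p - 2.7)(p + 3.5)(p^2 - 1.4*p + 4.9). Poles: -3.5, 0.7 + 2.1j, 0.7 - 2.1j, 2.7. RHP poles (Re>0): 3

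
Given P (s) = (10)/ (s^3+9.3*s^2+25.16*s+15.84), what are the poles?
Set denominator = 0: s^3 + 9.3*s^2 + 25.16*s + 15.84 = (s + 0.9)(s + 4.4)(s + 4) = 0 → Poles: -0.9, -4, -4.4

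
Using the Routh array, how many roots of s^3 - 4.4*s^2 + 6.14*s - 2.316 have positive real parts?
Routh array:
s^3: [1, 6.14]; s^2: [-4.4, -2.316]; s^1: [5.61364]; s^0: [-2.316]
First column: [1, -4.4, 5.61364, -2.316]. Sign changes = RHP roots = 3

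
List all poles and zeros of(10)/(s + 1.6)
Set denominator = 0: s + 1.6 = 0 → Poles: -1.6
Numerator is a nonzero constant (10) → Zeros: none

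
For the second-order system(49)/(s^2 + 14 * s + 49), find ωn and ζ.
Standard form: ωn²/(s²+2ζωn·s+ωn²).
const=49=ωn² → ωn=7, s coeff=14=2ζωn → ζ=1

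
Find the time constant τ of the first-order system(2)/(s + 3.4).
First-order system: τ = -1/pole. Pole = -3.4. τ = -1/(-3.4) = 0.2941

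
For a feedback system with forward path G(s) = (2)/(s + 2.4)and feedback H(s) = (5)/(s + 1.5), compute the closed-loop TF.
Closed-loop T = G/(1+GH).
Numerator: G_num * H_den = 2*s + 3.
Denominator: G_den * H_den + G_num * H_num = (s^2 + 3.9*s + 3.6) + (10) = s^2 + 3.9*s + 13.6.
T(s) = (2*s + 3)/(s^2 + 3.9*s + 13.6)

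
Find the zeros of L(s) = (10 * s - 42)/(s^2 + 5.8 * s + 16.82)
Set numerator = 0: 10*s - 42 = 0 → Zeros: 4.2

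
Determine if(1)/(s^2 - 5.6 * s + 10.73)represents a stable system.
Denominator: s^2 - 5.6*s + 10.73. Poles: 2.8 + 1.7j, 2.8 - 1.7j. All Re(p)<0: No (unstable)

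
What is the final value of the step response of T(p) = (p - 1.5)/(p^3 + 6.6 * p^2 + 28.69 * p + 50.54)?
FVT: lim_{t→∞} y(t) = lim_{p→0} p*Y(p) where Y(p) = T(p)/p.
= lim_{p→0} T(p) = T(0) = num(0)/den(0) = -1.5/50.54 = -0.02968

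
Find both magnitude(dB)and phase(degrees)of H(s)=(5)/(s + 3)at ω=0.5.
Substitute s = j*0.5: H(j0.5) = 1.62162 - 0.27027j.
|H| = 20*log₁₀(sqrt(Re²+Im²)) = 4.32 dB.
∠H = atan2(Im, Re) = -9.46°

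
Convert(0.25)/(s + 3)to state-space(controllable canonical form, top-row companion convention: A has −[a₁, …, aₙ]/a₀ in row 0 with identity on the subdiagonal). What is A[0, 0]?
Reachable canonical form for den = s + 3: top row of A = -[a₁,a₂,...,aₙ]/a₀, ones on the subdiagonal, zeros elsewhere.
A = [[-3]].
A[0,0] = -3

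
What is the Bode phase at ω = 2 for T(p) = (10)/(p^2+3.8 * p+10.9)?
Substitute p = j*2: T(j2) = 0.654835 - 0.721268j.
∠T(j2) = atan2(Im, Re) = atan2(-0.721268, 0.654835) = -47.76°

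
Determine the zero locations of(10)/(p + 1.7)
Numerator is a nonzero constant (10) → Zeros: none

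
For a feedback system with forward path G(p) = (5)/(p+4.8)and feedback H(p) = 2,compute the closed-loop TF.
Closed-loop T = G/(1+GH).
Numerator: G_num * H_den = 5.
Denominator: G_den * H_den + G_num * H_num = (p + 4.8) + (10) = p + 14.8.
T(p) = (5)/(p + 14.8)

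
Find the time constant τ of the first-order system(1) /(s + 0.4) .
First-order system: τ = -1/pole. Pole = -0.4. τ = -1/(-0.4) = 2.5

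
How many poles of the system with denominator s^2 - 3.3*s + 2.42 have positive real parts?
s^2 - 3.3*s + 2.42 = (s - 1.1)(s - 2.2). Poles: 1.1, 2.2. RHP poles (Re>0): 2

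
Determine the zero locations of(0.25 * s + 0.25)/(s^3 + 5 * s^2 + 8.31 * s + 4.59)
Set numerator = 0: 0.25*s + 0.25 = 0 → Zeros: -1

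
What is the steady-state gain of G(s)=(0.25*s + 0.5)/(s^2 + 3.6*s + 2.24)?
DC gain = G(0) = num(0)/den(0) = 0.5/2.24 = 0.2232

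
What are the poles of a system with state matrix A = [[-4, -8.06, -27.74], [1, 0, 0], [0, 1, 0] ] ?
Eigenvalues solve det(λI - A) = 0.
Characteristic polynomial: λ^3 + 4*λ^2 + 8.06*λ + 27.74 = 0.
Factor: (λ + 3.8)(λ^2 + 0.2*λ + 7.3) = 0.
Roots: -0.1 + 2.7j, -0.1 - 2.7j, -3.8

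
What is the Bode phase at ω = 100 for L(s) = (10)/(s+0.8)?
Substitute s = j*100: L(j100) = 0.000799949 - 0.0999936j.
∠L(j100) = atan2(Im, Re) = atan2(-0.0999936, 0.000799949) = -89.54°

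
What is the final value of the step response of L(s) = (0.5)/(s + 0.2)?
FVT: lim_{t→∞} y(t) = lim_{s→0} s*Y(s) where Y(s) = L(s)/s.
= lim_{s→0} L(s) = L(0) = num(0)/den(0) = 0.5/0.2 = 2.5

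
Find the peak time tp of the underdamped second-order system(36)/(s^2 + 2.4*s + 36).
Standard form: ωn²/(s²+2ζωn·s+ωn²) → ωn = 6, ζ = 0.2.
ωd = ωn·√(1-ζ²) = 6·√(1-0.2²) = 5.879.
tp = π/ωd = π/5.879 = 0.5344 s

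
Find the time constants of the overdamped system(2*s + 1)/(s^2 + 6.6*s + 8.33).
Overdamped: real poles at -1.7, -4.9. τ = -1/pole → τ₁ = 0.5882, τ₂ = 0.2041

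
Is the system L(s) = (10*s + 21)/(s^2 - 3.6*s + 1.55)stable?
Denominator: s^2 - 3.6*s + 1.55 = (s - 3.1)(s - 0.5). Poles: 0.5, 3.1. All Re(p)<0: No (unstable)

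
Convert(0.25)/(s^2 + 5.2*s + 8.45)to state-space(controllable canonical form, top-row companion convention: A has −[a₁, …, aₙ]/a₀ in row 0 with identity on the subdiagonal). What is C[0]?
Reachable canonical form: C = numerator coefficients (right-aligned, zero-padded to length n).
num = 0.25, C = [[0, 0.25]].
C[0] = 0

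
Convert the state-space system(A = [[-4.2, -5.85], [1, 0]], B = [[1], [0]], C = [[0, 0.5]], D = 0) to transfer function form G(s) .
G(s) = C(sI - A)⁻¹B + D.
Characteristic polynomial det(sI - A) = s^2 + 4.2*s + 5.85.
Numerator from C·adj(sI-A)·B + D·det(sI-A) = 0.5.
G(s) = (0.5)/(s^2 + 4.2*s + 5.85)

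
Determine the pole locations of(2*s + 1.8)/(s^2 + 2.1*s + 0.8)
Set denominator = 0: s^2 + 2.1*s + 0.8 = (s + 1.6)(s + 0.5) = 0 → Poles: -0.5, -1.6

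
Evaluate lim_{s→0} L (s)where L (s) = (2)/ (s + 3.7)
DC gain = L(0) = num(0)/den(0) = 2/3.7 = 0.5405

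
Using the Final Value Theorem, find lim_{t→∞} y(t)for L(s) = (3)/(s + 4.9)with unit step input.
FVT: lim_{t→∞} y(t) = lim_{s→0} s*Y(s) where Y(s) = L(s)/s.
= lim_{s→0} L(s) = L(0) = num(0)/den(0) = 3/4.9 = 0.6122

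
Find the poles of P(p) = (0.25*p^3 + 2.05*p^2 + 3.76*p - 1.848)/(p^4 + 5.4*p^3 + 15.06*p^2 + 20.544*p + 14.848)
Set denominator = 0: p^4 + 5.4*p^3 + 15.06*p^2 + 20.544*p + 14.848 = (p^2 + 3.2*p + 5.12)(p^2 + 2.2*p + 2.9) = 0 → Poles: -1.1 + 1.3j, -1.1 - 1.3j, -1.6 + 1.6j, -1.6 - 1.6j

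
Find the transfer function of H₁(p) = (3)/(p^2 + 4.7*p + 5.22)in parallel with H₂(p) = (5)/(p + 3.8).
Parallel: H = H₁ + H₂ = (n₁·d₂ + n₂·d₁)/(d₁·d₂).
n₁·d₂ = 3*p + 11.4. n₂·d₁ = 5*p^2 + 23.5*p + 26.1. Sum = 5*p^2 + 26.5*p + 37.5. d₁·d₂ = p^3 + 8.5*p^2 + 23.08*p + 19.836.
H(p) = (5*p^2 + 26.5*p + 37.5)/(p^3 + 8.5*p^2 + 23.08*p + 19.836)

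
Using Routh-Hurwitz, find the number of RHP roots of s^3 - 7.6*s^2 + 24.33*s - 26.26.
Routh array:
s^3: [1, 24.33]; s^2: [-7.6, -26.26]; s^1: [20.8747]; s^0: [-26.26]
First column: [1, -7.6, 20.8747, -26.26]. Sign changes = RHP roots = 3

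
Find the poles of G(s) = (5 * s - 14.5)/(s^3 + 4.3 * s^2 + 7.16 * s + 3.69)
Set denominator = 0: s^3 + 4.3*s^2 + 7.16*s + 3.69 = (s + 0.9)(s^2 + 3.4*s + 4.1) = 0 → Poles: -0.9, -1.7 + 1.1j, -1.7 - 1.1j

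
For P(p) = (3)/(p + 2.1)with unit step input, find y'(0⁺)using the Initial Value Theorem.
IVT: y'(0⁺) = lim_{p→∞} p²·Y(p) = lim_{p→∞} p·P(p).
deg(num) = 0, deg(den) = 1, relative degree = 1, so p·P(p) → (leading num)/(leading den) = 3/1 = 3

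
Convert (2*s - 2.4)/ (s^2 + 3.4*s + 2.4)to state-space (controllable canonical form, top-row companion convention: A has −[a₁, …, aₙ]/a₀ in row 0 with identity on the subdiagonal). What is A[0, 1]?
Reachable canonical form for den = s^2 + 3.4*s + 2.4: top row of A = -[a₁,a₂,...,aₙ]/a₀, ones on the subdiagonal, zeros elsewhere.
A = [[-3.4, -2.4], [1, 0]].
A[0,1] = -2.4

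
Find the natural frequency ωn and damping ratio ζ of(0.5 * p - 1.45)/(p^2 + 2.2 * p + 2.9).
Underdamped: complex pole -1.1 + 1.3j. ωn = |pole| = 1.703, ζ = -Re(pole)/ωn = 0.6459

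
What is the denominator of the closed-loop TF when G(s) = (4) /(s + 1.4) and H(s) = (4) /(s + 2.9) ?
Characteristic poly = G_den * H_den + G_num * H_num = (s^2 + 4.3*s + 4.06) + (16) = s^2 + 4.3*s + 20.06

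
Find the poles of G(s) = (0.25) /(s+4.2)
Set denominator = 0: s + 4.2 = 0 → Poles: -4.2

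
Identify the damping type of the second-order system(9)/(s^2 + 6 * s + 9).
Standard form: ωn²/(s²+2ζωn·s+ωn²) gives ωn=3, ζ=1.
Critically damped (ζ = 1)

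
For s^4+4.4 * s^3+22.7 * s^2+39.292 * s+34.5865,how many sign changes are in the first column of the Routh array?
Routh array:
s^4: [1, 22.7, 34.5865]; s^3: [4.4, 39.292]; s^2: [13.77, 34.5865]; s^1: [28.2404]; s^0: [34.5865]
First column: [1, 4.4, 13.77, 28.2404, 34.5865]. Sign changes = 0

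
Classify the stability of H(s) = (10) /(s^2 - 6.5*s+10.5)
Denominator: s^2 - 6.5*s + 10.5 = (s - 3.5)(s - 3). Poles: 3, 3.5. Unstable (2 pole(s) in RHP)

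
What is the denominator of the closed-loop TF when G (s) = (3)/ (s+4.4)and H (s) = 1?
Characteristic poly = G_den * H_den + G_num * H_num = (s + 4.4) + (3) = s + 7.4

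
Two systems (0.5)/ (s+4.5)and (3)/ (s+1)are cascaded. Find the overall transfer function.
Series: H = H₁ · H₂ = (n₁·n₂)/(d₁·d₂).
Num: n₁·n₂ = 1.5. Den: d₁·d₂ = s^2 + 5.5*s + 4.5.
H(s) = (1.5)/(s^2 + 5.5*s + 4.5)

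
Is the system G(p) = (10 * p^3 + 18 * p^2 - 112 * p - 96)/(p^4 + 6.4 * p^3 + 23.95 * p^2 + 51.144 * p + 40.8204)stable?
Denominator: p^4 + 6.4*p^3 + 23.95*p^2 + 51.144*p + 40.8204 = (p + 1.7)(p + 2.3)(p^2 + 2.4*p + 10.44). Poles: -1.2 + 3j, -1.2 - 3j, -1.7, -2.3. All Re(p)<0: Yes (stable)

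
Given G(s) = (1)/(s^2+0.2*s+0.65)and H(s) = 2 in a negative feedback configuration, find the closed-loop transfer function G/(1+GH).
Closed-loop T = G/(1+GH).
Numerator: G_num * H_den = 1.
Denominator: G_den * H_den + G_num * H_num = (s^2 + 0.2*s + 0.65) + (2) = s^2 + 0.2*s + 2.65.
T(s) = (1)/(s^2 + 0.2*s + 2.65)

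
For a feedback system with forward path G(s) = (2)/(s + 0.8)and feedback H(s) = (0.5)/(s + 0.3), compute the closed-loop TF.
Closed-loop T = G/(1+GH).
Numerator: G_num * H_den = 2*s + 0.6.
Denominator: G_den * H_den + G_num * H_num = (s^2 + 1.1*s + 0.24) + (1) = s^2 + 1.1*s + 1.24.
T(s) = (2*s + 0.6)/(s^2 + 1.1*s + 1.24)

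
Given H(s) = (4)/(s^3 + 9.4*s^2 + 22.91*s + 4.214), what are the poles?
Set denominator = 0: s^3 + 9.4*s^2 + 22.91*s + 4.214 = (s + 4.3)(s + 4.9)(s + 0.2) = 0 → Poles: -0.2, -4.3, -4.9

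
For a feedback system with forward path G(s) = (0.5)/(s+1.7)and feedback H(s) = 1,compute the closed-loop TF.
Closed-loop T = G/(1+GH).
Numerator: G_num * H_den = 0.5.
Denominator: G_den * H_den + G_num * H_num = (s + 1.7) + (0.5) = s + 2.2.
T(s) = (0.5)/(s + 2.2)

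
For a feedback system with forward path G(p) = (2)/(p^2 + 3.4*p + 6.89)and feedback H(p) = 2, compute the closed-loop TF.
Closed-loop T = G/(1+GH).
Numerator: G_num * H_den = 2.
Denominator: G_den * H_den + G_num * H_num = (p^2 + 3.4*p + 6.89) + (4) = p^2 + 3.4*p + 10.89.
T(p) = (2)/(p^2 + 3.4*p + 10.89)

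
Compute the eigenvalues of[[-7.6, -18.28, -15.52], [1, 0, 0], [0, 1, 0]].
Eigenvalues solve det(λI - A) = 0.
Characteristic polynomial: λ^3 + 7.6*λ^2 + 18.28*λ + 15.52 = 0.
Factor: (λ + 4)(λ^2 + 3.6*λ + 3.88) = 0.
Roots: -1.8 + 0.8j, -1.8 - 0.8j, -4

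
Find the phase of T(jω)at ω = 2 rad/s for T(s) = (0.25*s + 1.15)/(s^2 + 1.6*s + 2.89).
Substitute s = j*2: T(j2) = 0.0281988 - 0.369156j.
∠T(j2) = atan2(Im, Re) = atan2(-0.369156, 0.0281988) = -85.63°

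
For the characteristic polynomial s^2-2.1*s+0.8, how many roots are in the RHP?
s^2 - 2.1*s + 0.8 = (s - 1.6)(s - 0.5). Poles: 0.5, 1.6. RHP poles (Re>0): 2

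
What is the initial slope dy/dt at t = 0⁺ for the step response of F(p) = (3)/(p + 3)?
IVT: y'(0⁺) = lim_{p→∞} p²·Y(p) = lim_{p→∞} p·F(p).
deg(num) = 0, deg(den) = 1, relative degree = 1, so p·F(p) → (leading num)/(leading den) = 3/1 = 3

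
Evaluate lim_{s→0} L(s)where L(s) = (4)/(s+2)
DC gain = L(0) = num(0)/den(0) = 4/2 = 2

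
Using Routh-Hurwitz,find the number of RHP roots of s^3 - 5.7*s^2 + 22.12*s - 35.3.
Routh array:
s^3: [1, 22.12]; s^2: [-5.7, -35.3]; s^1: [15.927]; s^0: [-35.3]
First column: [1, -5.7, 15.927, -35.3]. Sign changes = RHP roots = 3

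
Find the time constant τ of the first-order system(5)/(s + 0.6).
First-order system: τ = -1/pole. Pole = -0.6. τ = -1/(-0.6) = 1.667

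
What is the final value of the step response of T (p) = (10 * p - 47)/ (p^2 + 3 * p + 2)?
FVT: lim_{t→∞} y(t) = lim_{p→0} p*Y(p) where Y(p) = T(p)/p.
= lim_{p→0} T(p) = T(0) = num(0)/den(0) = -47/2 = -23.5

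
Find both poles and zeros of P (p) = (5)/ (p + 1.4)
Set denominator = 0: p + 1.4 = 0 → Poles: -1.4
Numerator is a nonzero constant (5) → Zeros: none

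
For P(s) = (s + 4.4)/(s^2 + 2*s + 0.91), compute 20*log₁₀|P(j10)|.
Substitute s = j*10: P(j10) = -0.0230942 - 0.10558j.
|P(j10)| = sqrt(Re² + Im²) = 0.1081.
20*log₁₀(0.1081) = -19.33 dB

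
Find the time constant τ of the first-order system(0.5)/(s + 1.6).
First-order system: τ = -1/pole. Pole = -1.6. τ = -1/(-1.6) = 0.625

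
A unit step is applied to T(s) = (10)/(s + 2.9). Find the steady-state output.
FVT: lim_{t→∞} y(t) = lim_{s→0} s*Y(s) where Y(s) = T(s)/s.
= lim_{s→0} T(s) = T(0) = num(0)/den(0) = 10/2.9 = 3.448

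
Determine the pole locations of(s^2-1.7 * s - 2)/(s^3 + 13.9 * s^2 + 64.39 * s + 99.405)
Set denominator = 0: s^3 + 13.9*s^2 + 64.39*s + 99.405 = (s + 4.7)(s + 4.5)(s + 4.7) = 0 → Poles: -4.5, -4.7, -4.7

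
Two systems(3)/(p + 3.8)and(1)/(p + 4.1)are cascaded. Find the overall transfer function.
Series: H = H₁ · H₂ = (n₁·n₂)/(d₁·d₂).
Num: n₁·n₂ = 3. Den: d₁·d₂ = p^2 + 7.9*p + 15.58.
H(p) = (3)/(p^2 + 7.9*p + 15.58)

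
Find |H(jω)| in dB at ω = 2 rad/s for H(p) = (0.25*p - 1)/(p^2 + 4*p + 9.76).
Substitute p = j*2: H(j2) = -0.0181112 + 0.11196j.
|H(j2)| = sqrt(Re² + Im²) = 0.1134.
20*log₁₀(0.1134) = -18.91 dB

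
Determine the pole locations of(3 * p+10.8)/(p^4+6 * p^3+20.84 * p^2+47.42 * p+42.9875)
Set denominator = 0: p^4 + 6*p^3 + 20.84*p^2 + 47.42*p + 42.9875 = (p + 1.9)(p + 2.5)(p^2 + 1.6*p + 9.05) = 0 → Poles: -0.8 + 2.9j, -0.8 - 2.9j, -1.9, -2.5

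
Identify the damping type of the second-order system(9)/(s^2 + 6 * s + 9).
Standard form: ωn²/(s²+2ζωn·s+ωn²) gives ωn=3, ζ=1.
Critically damped (ζ = 1)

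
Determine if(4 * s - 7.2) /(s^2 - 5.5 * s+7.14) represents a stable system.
Denominator: s^2 - 5.5*s + 7.14 = (s - 2.1)(s - 3.4). Poles: 2.1, 3.4. All Re(p)<0: No (unstable)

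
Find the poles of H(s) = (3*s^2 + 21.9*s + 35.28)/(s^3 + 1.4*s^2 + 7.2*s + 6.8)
Set denominator = 0: s^3 + 1.4*s^2 + 7.2*s + 6.8 = (s + 1)(s^2 + 0.4*s + 6.8) = 0 → Poles: -0.2 + 2.6j, -0.2 - 2.6j, -1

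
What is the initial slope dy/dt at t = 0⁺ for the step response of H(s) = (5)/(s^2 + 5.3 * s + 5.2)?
IVT: y'(0⁺) = lim_{s→∞} s²·Y(s) = lim_{s→∞} s·H(s).
deg(num) = 0, deg(den) = 2, relative degree = 2 ≥ 2, so s·H(s) → 0. Initial slope = 0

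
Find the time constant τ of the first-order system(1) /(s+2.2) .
First-order system: τ = -1/pole. Pole = -2.2. τ = -1/(-2.2) = 0.4545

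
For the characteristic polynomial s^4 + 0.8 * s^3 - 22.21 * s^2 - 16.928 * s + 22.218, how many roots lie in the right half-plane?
Factor: s^4 + 0.8*s^3 - 22.21*s^2 - 16.928*s + 22.218 = (s - 4.6)(s + 4.6)(s + 1.5)(s - 0.7).
Roots: -1.5, -4.6, 0.7, 4.6.
RHP roots (Re>0): 2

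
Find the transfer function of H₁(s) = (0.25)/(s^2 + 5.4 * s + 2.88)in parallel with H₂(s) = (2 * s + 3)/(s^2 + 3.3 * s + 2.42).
Parallel: H = H₁ + H₂ = (n₁·d₂ + n₂·d₁)/(d₁·d₂).
n₁·d₂ = 0.25*s^2 + 0.825*s + 0.605. n₂·d₁ = 2*s^3 + 13.8*s^2 + 21.96*s + 8.64. Sum = 2*s^3 + 14.05*s^2 + 22.785*s + 9.245. d₁·d₂ = s^4 + 8.7*s^3 + 23.12*s^2 + 22.572*s + 6.9696.
H(s) = (2*s^3 + 14.05*s^2 + 22.785*s + 9.245)/(s^4 + 8.7*s^3 + 23.12*s^2 + 22.572*s + 6.9696)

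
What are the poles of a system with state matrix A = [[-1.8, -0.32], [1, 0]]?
Eigenvalues solve det(λI - A) = 0.
Characteristic polynomial: λ^2 + 1.8*λ + 0.32 = 0.
Factor: (λ + 0.2)(λ + 1.6) = 0.
Roots: -0.2, -1.6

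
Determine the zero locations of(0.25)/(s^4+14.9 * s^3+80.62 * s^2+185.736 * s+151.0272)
Numerator is a nonzero constant (0.25) → Zeros: none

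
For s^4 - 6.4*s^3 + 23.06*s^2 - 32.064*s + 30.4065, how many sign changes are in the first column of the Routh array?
Routh array:
s^4: [1, 23.06, 30.4065]; s^3: [-6.4, -32.064]; s^2: [18.05, 30.4065]; s^1: [-21.2827]; s^0: [30.4065]
First column: [1, -6.4, 18.05, -21.2827, 30.4065]. Sign changes = 4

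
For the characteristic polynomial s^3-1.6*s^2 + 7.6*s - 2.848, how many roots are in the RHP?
s^3 - 1.6*s^2 + 7.6*s - 2.848 = (s - 0.4)(s^2 - 1.2*s + 7.12). Poles: 0.4, 0.6 + 2.6j, 0.6 - 2.6j. RHP poles (Re>0): 3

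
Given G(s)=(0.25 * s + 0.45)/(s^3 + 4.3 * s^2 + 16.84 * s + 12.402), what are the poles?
Set denominator = 0: s^3 + 4.3*s^2 + 16.84*s + 12.402 = (s + 0.9)(s^2 + 3.4*s + 13.78) = 0 → Poles: -0.9, -1.7 + 3.3j, -1.7 - 3.3j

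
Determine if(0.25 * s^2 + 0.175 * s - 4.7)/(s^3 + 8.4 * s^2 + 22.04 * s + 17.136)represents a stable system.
Denominator: s^3 + 8.4*s^2 + 22.04*s + 17.136 = (s + 1.4)(s + 3.6)(s + 3.4). Poles: -1.4, -3.4, -3.6. All Re(p)<0: Yes (stable)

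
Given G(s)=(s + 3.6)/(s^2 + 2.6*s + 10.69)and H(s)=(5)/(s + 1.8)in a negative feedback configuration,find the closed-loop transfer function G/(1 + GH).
Closed-loop T = G/(1+GH).
Numerator: G_num * H_den = s^2 + 5.4*s + 6.48.
Denominator: G_den * H_den + G_num * H_num = (s^3 + 4.4*s^2 + 15.37*s + 19.242) + (5*s + 18) = s^3 + 4.4*s^2 + 20.37*s + 37.242.
T(s) = (s^2 + 5.4*s + 6.48)/(s^3 + 4.4*s^2 + 20.37*s + 37.242)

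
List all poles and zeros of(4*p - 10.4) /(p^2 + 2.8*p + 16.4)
Set denominator = 0: p^2 + 2.8*p + 16.4 = 0 → Poles: -1.4 + 3.8j, -1.4 - 3.8j
Set numerator = 0: 4*p - 10.4 = 0 → Zeros: 2.6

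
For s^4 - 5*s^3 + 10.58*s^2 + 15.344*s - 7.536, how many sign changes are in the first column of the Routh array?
Routh array:
s^4: [1, 10.58, -7.536]; s^3: [-5, 15.344]; s^2: [13.6488, -7.536]; s^1: [12.5833]; s^0: [-7.536]
First column: [1, -5, 13.6488, 12.5833, -7.536]. Sign changes = 3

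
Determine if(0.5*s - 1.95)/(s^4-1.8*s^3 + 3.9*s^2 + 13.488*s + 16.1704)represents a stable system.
Denominator: s^4 - 1.8*s^3 + 3.9*s^2 + 13.488*s + 16.1704 = (s^2 - 3.8*s + 9.86)(s^2 + 2*s + 1.64). Poles: -1 + 0.8j, -1 - 0.8j, 1.9 + 2.5j, 1.9 - 2.5j. All Re(p)<0: No (unstable)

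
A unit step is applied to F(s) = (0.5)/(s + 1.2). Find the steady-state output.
FVT: lim_{t→∞} y(t) = lim_{s→0} s*Y(s) where Y(s) = F(s)/s.
= lim_{s→0} F(s) = F(0) = num(0)/den(0) = 0.5/1.2 = 0.4167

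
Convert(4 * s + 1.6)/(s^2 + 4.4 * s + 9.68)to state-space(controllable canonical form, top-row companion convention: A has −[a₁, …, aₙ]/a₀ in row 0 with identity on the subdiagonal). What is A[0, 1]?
Reachable canonical form for den = s^2 + 4.4*s + 9.68: top row of A = -[a₁,a₂,...,aₙ]/a₀, ones on the subdiagonal, zeros elsewhere.
A = [[-4.4, -9.68], [1, 0]].
A[0,1] = -9.68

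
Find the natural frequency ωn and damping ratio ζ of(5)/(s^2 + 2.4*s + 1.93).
Underdamped: complex pole -1.2 + 0.7j. ωn = |pole| = 1.389, ζ = -Re(pole)/ωn = 0.8638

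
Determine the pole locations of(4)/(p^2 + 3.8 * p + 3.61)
Set denominator = 0: p^2 + 3.8*p + 3.61 = (p + 1.9)(p + 1.9) = 0 → Poles: -1.9, -1.9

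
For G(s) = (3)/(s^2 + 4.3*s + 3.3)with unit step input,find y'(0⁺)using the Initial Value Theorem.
IVT: y'(0⁺) = lim_{s→∞} s²·Y(s) = lim_{s→∞} s·G(s).
deg(num) = 0, deg(den) = 2, relative degree = 2 ≥ 2, so s·G(s) → 0. Initial slope = 0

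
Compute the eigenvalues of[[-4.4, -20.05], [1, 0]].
Eigenvalues solve det(λI - A) = 0.
Characteristic polynomial: λ^2 + 4.4*λ + 20.05 = 0.
Roots: -2.2 + 3.9j, -2.2 - 3.9j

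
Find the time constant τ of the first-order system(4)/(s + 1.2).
First-order system: τ = -1/pole. Pole = -1.2. τ = -1/(-1.2) = 0.8333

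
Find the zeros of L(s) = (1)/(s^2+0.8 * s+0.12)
Numerator is a nonzero constant (1) → Zeros: none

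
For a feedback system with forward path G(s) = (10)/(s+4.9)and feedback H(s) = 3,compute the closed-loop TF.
Closed-loop T = G/(1+GH).
Numerator: G_num * H_den = 10.
Denominator: G_den * H_den + G_num * H_num = (s + 4.9) + (30) = s + 34.9.
T(s) = (10)/(s + 34.9)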